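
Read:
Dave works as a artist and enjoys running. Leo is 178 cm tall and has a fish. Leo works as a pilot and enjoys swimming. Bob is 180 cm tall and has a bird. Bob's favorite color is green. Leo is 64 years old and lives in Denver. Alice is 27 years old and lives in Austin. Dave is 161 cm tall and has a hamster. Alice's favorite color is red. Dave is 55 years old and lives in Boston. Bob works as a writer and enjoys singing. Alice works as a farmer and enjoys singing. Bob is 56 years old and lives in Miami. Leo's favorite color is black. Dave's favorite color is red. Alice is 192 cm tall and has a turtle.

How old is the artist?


The artist is Dave, age 55

55


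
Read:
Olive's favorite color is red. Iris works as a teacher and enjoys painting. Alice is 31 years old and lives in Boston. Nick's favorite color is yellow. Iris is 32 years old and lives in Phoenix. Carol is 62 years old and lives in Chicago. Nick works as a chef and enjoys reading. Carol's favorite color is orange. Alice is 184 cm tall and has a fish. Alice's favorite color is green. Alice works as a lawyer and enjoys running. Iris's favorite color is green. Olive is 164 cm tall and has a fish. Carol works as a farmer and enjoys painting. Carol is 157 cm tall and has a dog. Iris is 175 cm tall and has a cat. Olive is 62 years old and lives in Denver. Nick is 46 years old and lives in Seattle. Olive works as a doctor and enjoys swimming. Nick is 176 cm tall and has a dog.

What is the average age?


Sum=233, n=5, avg=46.6

46.6


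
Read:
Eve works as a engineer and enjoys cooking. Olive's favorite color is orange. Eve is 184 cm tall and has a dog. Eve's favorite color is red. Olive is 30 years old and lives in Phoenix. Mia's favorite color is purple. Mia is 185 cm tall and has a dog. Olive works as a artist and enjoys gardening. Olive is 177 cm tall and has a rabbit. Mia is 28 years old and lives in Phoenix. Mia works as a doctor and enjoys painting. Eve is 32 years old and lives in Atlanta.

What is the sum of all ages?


30+28+32 = 90

90


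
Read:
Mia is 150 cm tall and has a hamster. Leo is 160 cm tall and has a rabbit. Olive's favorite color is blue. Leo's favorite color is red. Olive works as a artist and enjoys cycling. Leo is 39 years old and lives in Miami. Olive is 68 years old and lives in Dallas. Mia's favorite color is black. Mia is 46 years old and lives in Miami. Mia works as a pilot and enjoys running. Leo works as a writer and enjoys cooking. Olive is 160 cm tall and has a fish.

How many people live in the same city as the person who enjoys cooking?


Person with hobby cooking is Leo, city Miami. Count = 2

2


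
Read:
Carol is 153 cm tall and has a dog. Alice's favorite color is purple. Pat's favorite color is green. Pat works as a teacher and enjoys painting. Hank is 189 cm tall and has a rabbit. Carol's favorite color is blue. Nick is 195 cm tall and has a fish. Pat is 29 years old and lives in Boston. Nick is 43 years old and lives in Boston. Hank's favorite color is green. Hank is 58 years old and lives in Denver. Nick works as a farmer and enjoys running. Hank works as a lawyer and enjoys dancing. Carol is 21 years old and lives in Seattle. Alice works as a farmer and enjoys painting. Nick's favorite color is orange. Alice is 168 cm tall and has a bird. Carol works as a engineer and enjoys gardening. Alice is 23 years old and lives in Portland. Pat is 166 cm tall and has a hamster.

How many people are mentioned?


People: Hank, Alice, Nick, Pat, Carol. Count = 5

5


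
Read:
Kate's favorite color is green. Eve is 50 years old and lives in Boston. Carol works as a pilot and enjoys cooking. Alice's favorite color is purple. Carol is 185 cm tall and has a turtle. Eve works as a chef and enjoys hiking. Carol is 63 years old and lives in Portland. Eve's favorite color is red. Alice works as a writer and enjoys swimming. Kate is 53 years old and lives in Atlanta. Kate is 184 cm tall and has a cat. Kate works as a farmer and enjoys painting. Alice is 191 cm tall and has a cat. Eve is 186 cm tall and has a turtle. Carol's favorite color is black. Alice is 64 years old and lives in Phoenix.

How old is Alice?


Alice is 64 years old

64


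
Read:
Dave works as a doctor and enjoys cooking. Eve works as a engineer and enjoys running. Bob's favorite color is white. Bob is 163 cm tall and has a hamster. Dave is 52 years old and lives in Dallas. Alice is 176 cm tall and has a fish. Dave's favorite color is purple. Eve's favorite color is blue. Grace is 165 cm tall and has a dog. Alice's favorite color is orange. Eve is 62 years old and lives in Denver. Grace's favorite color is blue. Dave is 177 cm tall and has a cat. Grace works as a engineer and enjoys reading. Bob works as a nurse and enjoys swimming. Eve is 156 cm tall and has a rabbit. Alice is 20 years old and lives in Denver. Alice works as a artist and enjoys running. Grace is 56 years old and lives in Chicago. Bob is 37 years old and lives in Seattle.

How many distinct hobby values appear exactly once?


Unique hobby values: 3

3


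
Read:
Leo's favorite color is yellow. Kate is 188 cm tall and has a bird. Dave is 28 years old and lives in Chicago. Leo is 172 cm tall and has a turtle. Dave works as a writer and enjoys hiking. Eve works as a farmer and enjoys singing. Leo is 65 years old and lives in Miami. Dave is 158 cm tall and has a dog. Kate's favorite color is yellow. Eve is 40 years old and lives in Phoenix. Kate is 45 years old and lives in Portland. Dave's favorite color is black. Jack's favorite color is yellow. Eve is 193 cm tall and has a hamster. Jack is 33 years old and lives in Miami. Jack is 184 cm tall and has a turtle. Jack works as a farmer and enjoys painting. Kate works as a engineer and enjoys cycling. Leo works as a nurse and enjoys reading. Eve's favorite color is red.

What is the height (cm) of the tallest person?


Tallest: Eve at 193 cm

193


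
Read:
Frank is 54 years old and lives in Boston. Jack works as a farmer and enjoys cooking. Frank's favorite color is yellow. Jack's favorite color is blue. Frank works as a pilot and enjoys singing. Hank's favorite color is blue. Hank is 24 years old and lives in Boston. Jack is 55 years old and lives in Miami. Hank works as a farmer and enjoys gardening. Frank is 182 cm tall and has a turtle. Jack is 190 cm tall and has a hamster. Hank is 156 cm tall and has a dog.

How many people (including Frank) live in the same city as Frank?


Frank lives in Boston. Count = 2

2


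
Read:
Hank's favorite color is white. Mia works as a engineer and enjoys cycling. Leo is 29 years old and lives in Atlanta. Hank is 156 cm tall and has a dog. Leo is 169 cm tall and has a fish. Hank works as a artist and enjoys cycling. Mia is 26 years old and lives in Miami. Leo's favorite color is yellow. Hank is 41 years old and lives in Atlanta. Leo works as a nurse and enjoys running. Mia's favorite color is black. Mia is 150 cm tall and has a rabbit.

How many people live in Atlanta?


Count in Atlanta: 2

2


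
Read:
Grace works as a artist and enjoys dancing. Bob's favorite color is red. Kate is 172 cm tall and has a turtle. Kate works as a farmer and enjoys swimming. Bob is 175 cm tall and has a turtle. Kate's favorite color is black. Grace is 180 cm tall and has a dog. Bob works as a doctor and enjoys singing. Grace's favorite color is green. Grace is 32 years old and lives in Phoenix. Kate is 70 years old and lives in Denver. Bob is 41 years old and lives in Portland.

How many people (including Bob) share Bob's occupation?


Bob is a doctor. Count = 1

1


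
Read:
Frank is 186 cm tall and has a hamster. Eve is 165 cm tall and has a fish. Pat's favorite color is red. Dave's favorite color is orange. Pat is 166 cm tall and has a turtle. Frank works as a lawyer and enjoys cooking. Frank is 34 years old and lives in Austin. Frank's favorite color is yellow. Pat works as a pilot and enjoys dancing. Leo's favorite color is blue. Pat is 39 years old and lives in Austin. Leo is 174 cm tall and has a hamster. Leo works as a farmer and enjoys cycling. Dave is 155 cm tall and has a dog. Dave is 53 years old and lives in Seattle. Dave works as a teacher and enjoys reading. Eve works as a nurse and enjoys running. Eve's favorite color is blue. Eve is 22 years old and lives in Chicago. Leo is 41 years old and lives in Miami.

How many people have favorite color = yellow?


Count: 1

1


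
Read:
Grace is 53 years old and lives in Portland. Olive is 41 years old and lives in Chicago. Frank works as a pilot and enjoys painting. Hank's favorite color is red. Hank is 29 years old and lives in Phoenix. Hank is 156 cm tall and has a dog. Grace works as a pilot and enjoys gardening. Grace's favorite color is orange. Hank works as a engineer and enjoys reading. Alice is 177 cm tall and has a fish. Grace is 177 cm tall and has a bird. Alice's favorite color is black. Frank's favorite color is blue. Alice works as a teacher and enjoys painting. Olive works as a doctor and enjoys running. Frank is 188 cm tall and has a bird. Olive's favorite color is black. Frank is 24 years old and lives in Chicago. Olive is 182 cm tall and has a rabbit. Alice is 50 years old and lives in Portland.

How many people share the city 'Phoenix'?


Count: 1

1


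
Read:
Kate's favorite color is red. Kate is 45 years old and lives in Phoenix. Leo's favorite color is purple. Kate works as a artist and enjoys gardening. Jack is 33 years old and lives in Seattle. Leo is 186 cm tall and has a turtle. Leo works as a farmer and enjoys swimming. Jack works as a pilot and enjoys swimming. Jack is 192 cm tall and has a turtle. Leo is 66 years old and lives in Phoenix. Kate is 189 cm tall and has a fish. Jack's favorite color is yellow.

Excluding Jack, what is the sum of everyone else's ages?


Sum (excluding Jack): 111

111


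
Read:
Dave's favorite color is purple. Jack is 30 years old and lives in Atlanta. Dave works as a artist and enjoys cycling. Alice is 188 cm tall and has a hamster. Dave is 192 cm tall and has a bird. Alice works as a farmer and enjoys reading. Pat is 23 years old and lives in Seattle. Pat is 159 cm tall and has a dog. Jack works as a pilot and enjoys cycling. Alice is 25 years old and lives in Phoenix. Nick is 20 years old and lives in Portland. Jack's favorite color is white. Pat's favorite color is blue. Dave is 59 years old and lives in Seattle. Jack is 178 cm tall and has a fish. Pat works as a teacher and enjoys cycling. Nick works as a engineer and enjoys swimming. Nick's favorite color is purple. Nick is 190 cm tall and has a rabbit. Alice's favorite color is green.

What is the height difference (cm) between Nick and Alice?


|190 - 188| = 2

2


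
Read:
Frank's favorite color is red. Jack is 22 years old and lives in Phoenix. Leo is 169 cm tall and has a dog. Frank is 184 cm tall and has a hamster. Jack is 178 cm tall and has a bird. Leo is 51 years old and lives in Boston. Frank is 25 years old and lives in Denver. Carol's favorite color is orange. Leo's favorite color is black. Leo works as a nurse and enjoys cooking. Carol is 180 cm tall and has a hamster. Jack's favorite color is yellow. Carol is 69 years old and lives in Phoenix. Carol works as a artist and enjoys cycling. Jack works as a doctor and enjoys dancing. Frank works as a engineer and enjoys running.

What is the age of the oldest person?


Oldest: Carol at 69

69


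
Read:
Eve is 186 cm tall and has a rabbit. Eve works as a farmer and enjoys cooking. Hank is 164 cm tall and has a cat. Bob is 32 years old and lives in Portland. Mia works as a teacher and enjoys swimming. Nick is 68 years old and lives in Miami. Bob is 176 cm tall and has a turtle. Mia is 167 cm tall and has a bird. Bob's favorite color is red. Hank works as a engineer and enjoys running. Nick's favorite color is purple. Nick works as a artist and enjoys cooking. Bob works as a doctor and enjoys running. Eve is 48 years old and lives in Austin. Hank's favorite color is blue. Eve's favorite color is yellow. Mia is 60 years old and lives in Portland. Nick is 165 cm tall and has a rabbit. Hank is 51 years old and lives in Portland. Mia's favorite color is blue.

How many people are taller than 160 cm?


Taller than 160: 5

5


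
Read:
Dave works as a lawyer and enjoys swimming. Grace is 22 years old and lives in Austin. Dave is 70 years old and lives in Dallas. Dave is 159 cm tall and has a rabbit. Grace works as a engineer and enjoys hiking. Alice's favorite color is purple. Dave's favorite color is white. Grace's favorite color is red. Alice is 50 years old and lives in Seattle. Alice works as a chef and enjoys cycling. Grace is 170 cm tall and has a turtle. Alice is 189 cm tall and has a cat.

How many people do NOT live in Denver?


Not in Denver: 3

3


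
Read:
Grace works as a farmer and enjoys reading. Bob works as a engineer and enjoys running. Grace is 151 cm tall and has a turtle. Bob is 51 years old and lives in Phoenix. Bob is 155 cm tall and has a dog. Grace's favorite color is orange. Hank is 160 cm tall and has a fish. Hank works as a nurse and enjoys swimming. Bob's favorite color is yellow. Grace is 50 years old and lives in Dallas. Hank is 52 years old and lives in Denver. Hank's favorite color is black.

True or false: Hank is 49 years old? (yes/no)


Hank is actually 52. no

no


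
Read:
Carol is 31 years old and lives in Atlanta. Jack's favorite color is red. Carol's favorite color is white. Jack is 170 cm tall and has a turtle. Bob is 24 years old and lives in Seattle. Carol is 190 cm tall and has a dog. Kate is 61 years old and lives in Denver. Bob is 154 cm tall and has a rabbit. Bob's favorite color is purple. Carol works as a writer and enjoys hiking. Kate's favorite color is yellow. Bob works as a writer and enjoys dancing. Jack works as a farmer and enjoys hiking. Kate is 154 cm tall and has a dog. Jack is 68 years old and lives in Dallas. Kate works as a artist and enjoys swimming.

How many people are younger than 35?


Filter: 2

2


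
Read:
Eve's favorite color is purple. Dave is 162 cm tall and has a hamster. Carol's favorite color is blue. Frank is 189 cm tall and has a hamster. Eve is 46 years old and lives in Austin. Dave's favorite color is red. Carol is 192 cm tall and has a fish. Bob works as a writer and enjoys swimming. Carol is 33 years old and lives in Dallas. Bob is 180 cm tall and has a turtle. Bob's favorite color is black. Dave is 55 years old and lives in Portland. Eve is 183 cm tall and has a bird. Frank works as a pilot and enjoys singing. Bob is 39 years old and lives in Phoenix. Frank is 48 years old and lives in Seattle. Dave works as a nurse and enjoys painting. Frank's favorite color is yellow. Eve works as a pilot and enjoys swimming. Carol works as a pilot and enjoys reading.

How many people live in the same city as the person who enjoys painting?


Person with hobby painting is Dave, city Portland. Count = 1

1


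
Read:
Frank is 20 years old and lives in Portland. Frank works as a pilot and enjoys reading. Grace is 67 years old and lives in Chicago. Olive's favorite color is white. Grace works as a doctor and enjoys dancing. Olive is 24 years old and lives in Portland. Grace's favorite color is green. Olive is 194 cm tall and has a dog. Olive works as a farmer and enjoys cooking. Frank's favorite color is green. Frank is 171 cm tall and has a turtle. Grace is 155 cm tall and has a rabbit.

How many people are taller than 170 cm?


Taller than 170: 2

2


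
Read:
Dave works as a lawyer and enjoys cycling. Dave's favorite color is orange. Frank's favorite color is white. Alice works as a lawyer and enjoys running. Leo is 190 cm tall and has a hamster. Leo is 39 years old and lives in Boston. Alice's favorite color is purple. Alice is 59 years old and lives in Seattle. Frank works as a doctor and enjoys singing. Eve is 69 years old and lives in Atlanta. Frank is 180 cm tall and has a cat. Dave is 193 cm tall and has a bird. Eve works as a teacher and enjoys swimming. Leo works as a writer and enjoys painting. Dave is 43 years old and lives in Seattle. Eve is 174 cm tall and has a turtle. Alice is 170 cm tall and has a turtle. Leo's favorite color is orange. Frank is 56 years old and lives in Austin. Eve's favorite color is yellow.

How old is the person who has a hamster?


Person with hamster is Leo, age 39

39


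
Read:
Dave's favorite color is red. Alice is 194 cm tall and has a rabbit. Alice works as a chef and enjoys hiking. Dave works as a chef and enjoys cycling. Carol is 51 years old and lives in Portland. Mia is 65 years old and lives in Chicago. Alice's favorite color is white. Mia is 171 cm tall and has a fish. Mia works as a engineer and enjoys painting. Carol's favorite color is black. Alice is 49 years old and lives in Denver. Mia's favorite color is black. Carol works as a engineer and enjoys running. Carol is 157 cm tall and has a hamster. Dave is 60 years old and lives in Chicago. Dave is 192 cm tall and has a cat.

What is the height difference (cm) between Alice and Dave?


|194 - 192| = 2

2


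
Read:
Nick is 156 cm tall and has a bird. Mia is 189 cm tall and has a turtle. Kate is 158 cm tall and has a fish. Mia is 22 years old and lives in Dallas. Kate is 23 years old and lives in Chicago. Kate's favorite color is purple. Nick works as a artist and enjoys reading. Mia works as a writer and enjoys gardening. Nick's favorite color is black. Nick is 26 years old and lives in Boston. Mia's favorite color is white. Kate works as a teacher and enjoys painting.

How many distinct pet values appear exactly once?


Unique pet values: 3

3


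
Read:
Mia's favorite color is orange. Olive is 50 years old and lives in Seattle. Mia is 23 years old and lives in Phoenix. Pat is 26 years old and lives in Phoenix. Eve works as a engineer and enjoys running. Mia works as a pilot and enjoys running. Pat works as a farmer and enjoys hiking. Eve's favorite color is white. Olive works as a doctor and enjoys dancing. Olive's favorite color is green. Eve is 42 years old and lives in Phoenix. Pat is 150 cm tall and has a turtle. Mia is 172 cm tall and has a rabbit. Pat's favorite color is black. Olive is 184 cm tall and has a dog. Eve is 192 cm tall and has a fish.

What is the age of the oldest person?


Oldest: Olive at 50

50


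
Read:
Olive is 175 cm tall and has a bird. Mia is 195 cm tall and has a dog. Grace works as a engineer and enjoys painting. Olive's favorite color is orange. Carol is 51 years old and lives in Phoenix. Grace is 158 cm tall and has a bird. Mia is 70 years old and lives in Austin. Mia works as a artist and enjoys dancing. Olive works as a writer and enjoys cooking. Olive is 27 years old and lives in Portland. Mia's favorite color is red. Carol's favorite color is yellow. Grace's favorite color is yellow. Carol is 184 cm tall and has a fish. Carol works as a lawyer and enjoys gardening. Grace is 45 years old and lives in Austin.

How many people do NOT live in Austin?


Not in Austin: 2

2


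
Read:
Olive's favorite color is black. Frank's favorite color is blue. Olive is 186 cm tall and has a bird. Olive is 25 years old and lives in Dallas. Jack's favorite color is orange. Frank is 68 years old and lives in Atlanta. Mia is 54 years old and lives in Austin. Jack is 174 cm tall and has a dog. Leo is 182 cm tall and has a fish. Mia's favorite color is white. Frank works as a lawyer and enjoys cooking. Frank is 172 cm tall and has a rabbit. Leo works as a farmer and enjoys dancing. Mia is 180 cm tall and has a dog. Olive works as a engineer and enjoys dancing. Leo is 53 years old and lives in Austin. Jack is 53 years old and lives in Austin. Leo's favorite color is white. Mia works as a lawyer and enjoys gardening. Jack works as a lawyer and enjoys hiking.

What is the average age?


Sum=253, n=5, avg=50.6

50.6


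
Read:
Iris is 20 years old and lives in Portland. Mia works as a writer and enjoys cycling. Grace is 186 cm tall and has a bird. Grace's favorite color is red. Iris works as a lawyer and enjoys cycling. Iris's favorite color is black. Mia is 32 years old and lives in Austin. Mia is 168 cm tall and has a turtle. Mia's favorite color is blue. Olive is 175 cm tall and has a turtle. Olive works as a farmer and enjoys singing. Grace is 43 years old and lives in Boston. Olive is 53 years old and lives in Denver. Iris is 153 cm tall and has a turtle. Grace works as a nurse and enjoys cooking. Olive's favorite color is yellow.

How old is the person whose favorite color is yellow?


Person with favorite color=yellow is Olive, age 53

53


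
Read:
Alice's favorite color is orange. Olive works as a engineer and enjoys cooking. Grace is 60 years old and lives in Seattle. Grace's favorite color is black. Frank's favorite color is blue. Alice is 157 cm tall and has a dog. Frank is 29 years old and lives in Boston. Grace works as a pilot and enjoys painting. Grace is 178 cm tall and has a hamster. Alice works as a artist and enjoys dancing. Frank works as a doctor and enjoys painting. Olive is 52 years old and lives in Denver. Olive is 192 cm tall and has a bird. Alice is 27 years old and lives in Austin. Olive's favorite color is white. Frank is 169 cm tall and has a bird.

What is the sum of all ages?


29+27+52+60 = 168

168


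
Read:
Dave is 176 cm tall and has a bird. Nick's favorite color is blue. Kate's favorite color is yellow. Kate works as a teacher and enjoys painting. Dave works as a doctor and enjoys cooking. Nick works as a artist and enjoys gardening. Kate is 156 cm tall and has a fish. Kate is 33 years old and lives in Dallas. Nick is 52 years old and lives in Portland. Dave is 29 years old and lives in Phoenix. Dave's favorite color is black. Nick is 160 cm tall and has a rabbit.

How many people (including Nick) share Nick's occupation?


Nick is a artist. Count = 1

1


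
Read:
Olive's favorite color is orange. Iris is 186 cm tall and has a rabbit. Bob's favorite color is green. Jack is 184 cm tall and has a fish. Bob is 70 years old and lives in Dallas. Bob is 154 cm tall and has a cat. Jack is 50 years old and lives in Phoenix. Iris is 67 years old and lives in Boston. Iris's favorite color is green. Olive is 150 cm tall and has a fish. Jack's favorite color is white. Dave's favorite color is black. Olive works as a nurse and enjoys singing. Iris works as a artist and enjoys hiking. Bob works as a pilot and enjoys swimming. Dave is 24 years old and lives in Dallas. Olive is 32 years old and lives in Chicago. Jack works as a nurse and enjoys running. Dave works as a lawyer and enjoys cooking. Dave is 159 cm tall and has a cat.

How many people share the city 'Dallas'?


Count: 2

2


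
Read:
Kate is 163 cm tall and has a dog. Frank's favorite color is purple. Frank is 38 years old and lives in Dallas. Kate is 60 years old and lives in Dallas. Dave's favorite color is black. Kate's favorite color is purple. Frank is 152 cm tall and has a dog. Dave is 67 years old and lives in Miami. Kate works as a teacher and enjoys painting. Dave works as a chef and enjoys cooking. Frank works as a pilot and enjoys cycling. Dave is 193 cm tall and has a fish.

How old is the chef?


The chef is Dave, age 67

67


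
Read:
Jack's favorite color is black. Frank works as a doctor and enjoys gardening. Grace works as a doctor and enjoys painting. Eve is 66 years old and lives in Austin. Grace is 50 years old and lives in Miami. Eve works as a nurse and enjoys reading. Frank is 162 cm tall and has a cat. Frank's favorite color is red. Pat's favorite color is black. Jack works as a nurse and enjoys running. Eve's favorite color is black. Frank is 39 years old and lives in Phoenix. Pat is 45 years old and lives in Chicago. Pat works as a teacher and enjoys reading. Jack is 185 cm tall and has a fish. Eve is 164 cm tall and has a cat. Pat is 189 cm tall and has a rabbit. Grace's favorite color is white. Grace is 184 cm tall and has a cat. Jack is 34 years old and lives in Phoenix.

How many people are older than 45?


Filter: 2

2


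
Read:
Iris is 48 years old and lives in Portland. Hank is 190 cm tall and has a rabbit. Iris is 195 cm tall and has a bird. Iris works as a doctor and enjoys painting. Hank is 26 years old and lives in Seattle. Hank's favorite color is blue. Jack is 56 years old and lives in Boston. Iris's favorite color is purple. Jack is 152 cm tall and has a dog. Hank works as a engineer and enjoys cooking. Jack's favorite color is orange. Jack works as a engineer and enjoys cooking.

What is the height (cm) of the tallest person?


Tallest: Iris at 195 cm

195


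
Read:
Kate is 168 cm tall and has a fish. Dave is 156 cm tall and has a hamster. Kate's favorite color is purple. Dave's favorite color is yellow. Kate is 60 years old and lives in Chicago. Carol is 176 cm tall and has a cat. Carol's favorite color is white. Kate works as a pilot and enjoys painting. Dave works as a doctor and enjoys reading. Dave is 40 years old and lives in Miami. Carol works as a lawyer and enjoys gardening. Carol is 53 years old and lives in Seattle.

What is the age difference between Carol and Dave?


|53 - 40| = 13

13


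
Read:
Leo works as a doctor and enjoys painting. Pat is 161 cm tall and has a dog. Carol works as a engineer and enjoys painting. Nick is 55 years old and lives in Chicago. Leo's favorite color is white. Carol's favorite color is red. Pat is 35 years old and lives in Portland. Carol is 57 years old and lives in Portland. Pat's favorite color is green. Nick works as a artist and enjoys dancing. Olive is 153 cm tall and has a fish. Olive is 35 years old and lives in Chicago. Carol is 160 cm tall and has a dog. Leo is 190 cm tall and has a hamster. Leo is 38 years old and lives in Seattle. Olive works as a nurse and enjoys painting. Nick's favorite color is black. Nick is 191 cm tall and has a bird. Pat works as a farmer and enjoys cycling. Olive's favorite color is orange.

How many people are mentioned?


People: Nick, Leo, Olive, Carol, Pat. Count = 5

5


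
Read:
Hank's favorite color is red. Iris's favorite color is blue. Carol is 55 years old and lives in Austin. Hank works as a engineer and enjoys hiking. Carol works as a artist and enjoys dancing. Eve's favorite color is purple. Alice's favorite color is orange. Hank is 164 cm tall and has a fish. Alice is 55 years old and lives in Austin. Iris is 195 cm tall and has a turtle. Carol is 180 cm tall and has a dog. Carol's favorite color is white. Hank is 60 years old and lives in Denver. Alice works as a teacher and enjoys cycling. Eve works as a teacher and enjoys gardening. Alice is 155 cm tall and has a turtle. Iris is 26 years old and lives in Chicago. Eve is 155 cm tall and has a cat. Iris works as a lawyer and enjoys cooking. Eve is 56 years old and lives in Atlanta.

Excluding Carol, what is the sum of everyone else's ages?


Sum (excluding Carol): 197

197


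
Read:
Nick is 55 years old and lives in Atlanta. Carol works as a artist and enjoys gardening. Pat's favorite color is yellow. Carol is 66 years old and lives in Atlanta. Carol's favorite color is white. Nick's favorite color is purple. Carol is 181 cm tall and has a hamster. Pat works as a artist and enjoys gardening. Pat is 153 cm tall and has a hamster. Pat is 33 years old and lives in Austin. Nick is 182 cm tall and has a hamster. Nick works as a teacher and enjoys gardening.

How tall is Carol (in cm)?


Carol is 181 cm tall

181


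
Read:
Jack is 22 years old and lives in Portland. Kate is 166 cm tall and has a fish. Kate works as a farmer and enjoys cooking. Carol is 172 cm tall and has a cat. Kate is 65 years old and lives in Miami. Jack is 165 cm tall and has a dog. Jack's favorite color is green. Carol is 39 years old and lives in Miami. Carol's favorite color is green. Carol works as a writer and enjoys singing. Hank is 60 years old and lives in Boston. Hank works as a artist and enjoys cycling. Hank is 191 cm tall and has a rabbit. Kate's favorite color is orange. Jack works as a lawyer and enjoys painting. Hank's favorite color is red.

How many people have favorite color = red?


Count: 1

1


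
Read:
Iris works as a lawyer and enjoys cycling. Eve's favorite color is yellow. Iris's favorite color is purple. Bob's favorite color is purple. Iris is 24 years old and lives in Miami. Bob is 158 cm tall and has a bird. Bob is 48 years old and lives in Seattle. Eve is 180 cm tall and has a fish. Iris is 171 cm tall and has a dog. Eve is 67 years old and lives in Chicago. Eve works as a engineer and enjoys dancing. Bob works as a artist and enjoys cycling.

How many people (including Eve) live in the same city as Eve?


Eve lives in Chicago. Count = 1

1


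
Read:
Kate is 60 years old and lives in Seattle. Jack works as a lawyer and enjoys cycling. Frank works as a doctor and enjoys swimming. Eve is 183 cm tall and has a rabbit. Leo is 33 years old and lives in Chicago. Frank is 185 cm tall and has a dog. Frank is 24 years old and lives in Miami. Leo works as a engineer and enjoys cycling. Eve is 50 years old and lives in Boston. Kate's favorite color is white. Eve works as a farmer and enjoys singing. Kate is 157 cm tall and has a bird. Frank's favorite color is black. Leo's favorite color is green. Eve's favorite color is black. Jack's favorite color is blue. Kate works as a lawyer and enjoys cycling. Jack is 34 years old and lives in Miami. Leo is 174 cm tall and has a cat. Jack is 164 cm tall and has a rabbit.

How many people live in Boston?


Count in Boston: 1

1


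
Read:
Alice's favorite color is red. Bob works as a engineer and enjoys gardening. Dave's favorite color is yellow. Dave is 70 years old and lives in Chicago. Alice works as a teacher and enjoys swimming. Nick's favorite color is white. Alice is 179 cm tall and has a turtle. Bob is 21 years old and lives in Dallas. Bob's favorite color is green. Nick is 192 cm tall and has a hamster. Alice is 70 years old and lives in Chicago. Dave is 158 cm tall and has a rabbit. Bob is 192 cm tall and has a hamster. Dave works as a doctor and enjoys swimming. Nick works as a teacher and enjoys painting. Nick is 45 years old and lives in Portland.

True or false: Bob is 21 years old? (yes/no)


Bob is actually 21. yes

yes


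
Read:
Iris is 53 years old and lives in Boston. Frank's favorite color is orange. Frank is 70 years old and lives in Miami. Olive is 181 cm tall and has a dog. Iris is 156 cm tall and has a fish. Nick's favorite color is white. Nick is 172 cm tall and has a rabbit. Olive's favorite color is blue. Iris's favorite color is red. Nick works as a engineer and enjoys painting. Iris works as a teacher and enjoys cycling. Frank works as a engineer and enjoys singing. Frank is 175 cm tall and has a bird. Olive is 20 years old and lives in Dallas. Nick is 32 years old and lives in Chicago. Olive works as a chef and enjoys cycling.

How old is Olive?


Olive is 20 years old

20


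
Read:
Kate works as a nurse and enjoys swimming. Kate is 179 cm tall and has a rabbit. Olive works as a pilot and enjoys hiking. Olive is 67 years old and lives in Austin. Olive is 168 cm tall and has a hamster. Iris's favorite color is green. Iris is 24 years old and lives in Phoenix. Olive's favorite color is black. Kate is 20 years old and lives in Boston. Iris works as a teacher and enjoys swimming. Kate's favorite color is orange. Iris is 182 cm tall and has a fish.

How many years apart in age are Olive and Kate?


67 vs 20, diff = 47

47


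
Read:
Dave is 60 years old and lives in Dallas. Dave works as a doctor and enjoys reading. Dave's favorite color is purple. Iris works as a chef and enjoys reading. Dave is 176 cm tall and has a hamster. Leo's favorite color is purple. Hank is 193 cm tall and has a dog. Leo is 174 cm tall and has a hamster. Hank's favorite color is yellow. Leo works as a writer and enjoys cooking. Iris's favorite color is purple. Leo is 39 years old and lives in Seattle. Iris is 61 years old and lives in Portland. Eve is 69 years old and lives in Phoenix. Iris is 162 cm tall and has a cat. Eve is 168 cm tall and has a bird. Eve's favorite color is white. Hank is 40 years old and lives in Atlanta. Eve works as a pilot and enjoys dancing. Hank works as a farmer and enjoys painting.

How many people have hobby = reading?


Count: 2

2


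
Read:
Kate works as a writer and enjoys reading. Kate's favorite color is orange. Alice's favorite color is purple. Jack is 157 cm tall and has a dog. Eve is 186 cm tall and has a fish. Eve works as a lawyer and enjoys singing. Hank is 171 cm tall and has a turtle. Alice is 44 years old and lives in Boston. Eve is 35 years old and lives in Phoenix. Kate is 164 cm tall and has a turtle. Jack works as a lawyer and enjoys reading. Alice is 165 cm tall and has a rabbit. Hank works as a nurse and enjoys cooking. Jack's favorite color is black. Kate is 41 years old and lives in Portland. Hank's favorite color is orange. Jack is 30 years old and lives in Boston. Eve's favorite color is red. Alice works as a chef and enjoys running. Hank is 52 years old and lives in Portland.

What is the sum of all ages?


41+44+52+35+30 = 202

202


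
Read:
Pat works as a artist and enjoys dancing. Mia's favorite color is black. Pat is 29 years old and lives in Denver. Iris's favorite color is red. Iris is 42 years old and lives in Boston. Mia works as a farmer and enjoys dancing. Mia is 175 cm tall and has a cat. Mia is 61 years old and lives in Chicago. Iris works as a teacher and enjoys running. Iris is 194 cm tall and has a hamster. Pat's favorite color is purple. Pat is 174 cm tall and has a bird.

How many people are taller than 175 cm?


Taller than 175: 1

1


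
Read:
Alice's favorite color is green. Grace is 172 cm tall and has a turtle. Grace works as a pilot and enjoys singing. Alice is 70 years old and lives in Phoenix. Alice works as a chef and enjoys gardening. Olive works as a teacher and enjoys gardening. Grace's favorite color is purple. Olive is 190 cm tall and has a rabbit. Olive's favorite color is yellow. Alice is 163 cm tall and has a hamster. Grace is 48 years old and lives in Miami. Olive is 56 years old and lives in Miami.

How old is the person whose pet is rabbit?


Person with pet=rabbit is Olive, age 56

56


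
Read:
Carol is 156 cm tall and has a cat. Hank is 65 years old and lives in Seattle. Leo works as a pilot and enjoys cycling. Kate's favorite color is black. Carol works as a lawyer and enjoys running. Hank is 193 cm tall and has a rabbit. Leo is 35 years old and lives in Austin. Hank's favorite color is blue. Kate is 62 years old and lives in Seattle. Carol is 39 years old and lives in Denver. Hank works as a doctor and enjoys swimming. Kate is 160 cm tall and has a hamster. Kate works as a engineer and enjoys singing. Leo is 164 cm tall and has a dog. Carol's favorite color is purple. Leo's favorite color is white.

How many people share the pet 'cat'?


Count: 1

1


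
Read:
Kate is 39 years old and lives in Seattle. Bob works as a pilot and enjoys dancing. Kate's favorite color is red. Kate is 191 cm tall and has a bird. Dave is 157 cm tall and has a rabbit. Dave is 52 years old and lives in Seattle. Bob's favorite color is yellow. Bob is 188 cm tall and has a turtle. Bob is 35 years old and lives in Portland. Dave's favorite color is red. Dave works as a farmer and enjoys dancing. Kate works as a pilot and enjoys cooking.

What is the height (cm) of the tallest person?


Tallest: Kate at 191 cm

191


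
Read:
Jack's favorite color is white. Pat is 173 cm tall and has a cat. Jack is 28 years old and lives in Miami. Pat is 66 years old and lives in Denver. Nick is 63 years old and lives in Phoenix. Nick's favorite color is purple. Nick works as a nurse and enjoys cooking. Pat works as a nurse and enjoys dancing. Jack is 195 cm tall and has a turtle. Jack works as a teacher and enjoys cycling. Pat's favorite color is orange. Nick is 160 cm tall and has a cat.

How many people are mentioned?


People: Nick, Pat, Jack. Count = 3

3


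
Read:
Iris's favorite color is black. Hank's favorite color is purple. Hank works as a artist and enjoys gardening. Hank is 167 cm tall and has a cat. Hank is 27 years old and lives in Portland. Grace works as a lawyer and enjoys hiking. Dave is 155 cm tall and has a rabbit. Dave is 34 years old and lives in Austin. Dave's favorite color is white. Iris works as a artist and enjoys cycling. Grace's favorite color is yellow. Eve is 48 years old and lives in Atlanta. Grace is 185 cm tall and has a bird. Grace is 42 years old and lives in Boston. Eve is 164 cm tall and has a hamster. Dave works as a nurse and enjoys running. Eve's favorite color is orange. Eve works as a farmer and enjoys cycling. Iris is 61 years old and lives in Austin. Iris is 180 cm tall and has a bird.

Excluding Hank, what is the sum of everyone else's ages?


Sum (excluding Hank): 185

185


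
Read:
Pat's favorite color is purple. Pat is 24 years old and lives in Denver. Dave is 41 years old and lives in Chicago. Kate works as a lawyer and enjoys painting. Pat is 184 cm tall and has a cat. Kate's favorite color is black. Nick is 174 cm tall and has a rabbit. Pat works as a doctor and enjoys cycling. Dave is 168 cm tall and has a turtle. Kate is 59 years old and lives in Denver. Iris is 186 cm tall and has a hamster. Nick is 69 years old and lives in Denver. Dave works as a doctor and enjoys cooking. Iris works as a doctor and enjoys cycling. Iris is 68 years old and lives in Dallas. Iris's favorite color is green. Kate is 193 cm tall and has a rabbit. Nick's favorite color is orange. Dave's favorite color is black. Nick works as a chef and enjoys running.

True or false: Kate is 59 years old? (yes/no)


Kate is actually 59. yes

yes


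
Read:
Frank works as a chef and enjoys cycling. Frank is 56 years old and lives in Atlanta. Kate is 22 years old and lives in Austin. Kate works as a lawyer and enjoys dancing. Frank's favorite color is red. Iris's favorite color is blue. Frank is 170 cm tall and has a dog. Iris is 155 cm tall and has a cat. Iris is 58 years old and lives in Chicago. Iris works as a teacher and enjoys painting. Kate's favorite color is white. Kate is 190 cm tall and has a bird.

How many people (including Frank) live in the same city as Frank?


Frank lives in Atlanta. Count = 1

1


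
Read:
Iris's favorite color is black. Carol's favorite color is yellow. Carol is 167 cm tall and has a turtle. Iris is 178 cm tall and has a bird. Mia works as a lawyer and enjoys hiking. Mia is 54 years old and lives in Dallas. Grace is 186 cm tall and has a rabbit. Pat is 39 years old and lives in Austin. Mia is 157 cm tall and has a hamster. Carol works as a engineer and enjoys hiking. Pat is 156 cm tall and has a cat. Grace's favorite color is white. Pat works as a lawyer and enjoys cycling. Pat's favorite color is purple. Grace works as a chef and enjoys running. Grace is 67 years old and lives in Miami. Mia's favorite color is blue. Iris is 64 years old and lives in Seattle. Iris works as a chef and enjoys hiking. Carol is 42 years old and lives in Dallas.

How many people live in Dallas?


Count in Dallas: 2

2


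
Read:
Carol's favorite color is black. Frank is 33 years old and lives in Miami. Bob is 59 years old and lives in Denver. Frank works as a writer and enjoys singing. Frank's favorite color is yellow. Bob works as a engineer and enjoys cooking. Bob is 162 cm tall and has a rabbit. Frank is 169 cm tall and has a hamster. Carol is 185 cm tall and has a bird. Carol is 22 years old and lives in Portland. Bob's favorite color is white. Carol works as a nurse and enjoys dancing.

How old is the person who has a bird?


Person with bird is Carol, age 22

22


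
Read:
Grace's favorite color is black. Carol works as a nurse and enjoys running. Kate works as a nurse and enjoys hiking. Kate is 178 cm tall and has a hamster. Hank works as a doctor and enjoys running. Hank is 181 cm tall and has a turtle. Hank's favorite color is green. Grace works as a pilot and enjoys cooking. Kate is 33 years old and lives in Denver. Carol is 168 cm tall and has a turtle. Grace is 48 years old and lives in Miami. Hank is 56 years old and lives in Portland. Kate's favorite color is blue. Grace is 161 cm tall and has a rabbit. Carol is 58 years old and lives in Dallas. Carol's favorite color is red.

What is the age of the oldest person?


Oldest: Carol at 58

58
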